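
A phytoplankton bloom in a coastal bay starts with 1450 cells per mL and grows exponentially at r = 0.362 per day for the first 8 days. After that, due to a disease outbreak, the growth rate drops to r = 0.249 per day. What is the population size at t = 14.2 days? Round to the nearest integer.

122899 cells per mL

Phase 1: N(8) = 1450·e^(0.362×8) = 1450·e^2.896 = 26247.3.
Phase 2 runs for 14.2 − 8 = 6.2 days at r = 0.249.
N(14.2) = 26247.3·e^(0.249×6.2) = 26247.3·e^1.544 = 122899.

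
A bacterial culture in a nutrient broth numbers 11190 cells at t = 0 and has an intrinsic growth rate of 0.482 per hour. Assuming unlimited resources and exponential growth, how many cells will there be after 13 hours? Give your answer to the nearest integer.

N(t) = N₀·e^(rt) = 11190 × e^(0.482×13) = 11190 × e^6.266.
e^6.266 ≈ 526.37, so N ≈ 11190 × 526.37 = 5.890054×10^6.

5890054 cells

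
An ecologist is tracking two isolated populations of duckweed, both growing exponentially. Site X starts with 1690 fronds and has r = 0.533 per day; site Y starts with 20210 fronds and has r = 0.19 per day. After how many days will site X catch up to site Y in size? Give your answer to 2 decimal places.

Set 1690·e^(0.533t) = 20210·e^(0.19t).
e^((0.533 − 0.19)t) = 20210/1690 → e^(0.343·t) = 11.959.
0.343·t = ln(11.959) = 2.4814, so t = 2.4814/0.343 = 7.2345.

7.23 days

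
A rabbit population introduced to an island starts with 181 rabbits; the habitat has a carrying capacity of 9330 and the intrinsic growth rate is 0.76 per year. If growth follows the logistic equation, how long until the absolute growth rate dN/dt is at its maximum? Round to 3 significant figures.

Logistic growth is fastest at N = K/2 = 4665.
A = (K − N₀)/N₀ = 50.547. Set K/(1 + A·e^(−rt)) = K/2 → A·e^(−rt) = 1.
e^(−0.76t) = 1/50.547 = 0.0197836, so t = ln(50.547)/0.76 = 3.9229/0.76 = 5.1617.

5.16 years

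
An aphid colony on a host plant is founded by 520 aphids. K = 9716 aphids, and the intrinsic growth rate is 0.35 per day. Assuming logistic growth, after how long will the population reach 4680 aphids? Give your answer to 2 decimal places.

8.00 days

A = (K − N₀)/N₀ = (9716 − 520)/520 = 17.685.
Solve 9716/(1 + 17.685·e^(−0.35t)) = 4680: 1 + 17.685·e^(−0.35t) = 2.0761, so e^(−0.35t) = 0.0608477.
−0.35·t = ln(0.0608477) = -2.7994, so t = 2.7994/0.35 = 7.9982.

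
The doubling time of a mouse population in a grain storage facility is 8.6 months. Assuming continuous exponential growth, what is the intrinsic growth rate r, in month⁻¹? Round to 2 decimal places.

0.08 per month

r = ln(2)/t_d = 0.6931/8.6 = 0.080599.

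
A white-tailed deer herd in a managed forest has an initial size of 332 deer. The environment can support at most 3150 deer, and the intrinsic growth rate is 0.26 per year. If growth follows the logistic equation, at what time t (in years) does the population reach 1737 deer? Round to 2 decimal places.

9.02 years

A = (K − N₀)/N₀ = (3150 − 332)/332 = 8.488.
Solve 3150/(1 + 8.488·e^(−0.26t)) = 1737: 1 + 8.488·e^(−0.26t) = 1.8135, so e^(−0.26t) = 0.0958384.
−0.26·t = ln(0.0958384) = -2.3451, so t = 2.3451/0.26 = 9.0196.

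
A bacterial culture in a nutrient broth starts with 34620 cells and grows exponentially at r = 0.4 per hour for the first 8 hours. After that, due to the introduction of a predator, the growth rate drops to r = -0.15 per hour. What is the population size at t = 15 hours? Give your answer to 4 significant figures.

297200 cells

Phase 1: N(8) = 34620·e^(0.4×8) = 34620·e^3.2 = 849316.
Phase 2 runs for 15 − 8 = 7 hours at r = -0.15.
N(15) = 849316·e^(-0.15×7) = 849316·e^-1.05 = 297208.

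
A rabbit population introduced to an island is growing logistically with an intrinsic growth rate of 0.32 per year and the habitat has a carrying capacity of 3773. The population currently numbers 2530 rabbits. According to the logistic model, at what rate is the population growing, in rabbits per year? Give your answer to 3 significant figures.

267 rabbits per year

dN/dt = rN(1 − N/K) = 0.32 × 2530 × (1 − 2530/3773).
1 − 2530/3773 = 0.32945; dN/dt = 0.32 × 2530 × 0.32945 = 266.72.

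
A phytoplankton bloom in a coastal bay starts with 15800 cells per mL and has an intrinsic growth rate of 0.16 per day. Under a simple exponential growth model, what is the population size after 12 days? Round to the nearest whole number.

107771 cells per mL

N(t) = N₀·e^(rt) = 15800 × e^(0.16×12) = 15800 × e^1.92.
e^1.92 ≈ 6.821, so N ≈ 15800 × 6.821 = 107771.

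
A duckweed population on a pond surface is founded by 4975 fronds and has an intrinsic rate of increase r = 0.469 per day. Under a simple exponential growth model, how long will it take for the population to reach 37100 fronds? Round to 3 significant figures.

4.28 days

Set N₀·e^(rt) = 37100: e^(0.469·t) = 37100/4975 = 7.4573.
0.469·t = ln(7.4573) = 2.0092, so t = 2.0092/0.469 = 4.284.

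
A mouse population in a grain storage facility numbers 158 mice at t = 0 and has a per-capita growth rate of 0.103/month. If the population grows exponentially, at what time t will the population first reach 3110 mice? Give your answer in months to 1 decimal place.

Set N₀·e^(rt) = 3110: e^(0.103·t) = 3110/158 = 19.684.
0.103·t = ln(19.684) = 2.9798, so t = 2.9798/0.103 = 28.93.

28.9 months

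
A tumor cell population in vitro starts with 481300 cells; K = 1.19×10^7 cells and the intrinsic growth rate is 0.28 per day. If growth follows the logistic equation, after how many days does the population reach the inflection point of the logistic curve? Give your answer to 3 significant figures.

Logistic growth is fastest at N = K/2 = 5.95×10^6.
A = (K − N₀)/N₀ = 23.725. Set K/(1 + A·e^(−rt)) = K/2 → A·e^(−rt) = 1.
e^(−0.28t) = 1/23.725 = 0.0421502, so t = ln(23.725)/0.28 = 3.1665/0.28 = 11.309.

11.3 days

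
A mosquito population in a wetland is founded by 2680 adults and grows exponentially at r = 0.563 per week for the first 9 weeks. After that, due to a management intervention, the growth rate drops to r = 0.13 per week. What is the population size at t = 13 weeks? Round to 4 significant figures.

Phase 1: N(9) = 2680·e^(0.563×9) = 2680·e^5.067 = 425309.
Phase 2 runs for 13 − 9 = 4 weeks at r = 0.13.
N(13) = 425309·e^(0.13×4) = 425309·e^0.52 = 715382.

715400 adults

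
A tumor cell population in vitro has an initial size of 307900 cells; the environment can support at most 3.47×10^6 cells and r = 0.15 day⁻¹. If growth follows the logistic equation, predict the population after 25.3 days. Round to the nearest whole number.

2819082 cells

A = (K − N₀)/N₀ = (3.47×10^6 − 307900)/307900 = 10.27.
N(t) = K/(1 + A·e^(−rt)) = 3.47×10^6/(1 + 10.27×e^(−0.15×25.3)).
e^(−3.795) = 0.022483; denominator = 1 + 10.27×0.022483 = 1.2309.
N = 3.47×10^6/1.2309 = 2.819082×10^6.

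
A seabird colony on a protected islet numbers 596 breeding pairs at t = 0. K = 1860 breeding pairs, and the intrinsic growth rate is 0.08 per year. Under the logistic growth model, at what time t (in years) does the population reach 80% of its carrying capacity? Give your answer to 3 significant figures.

A = (K − N₀)/N₀ = (1860 − 596)/596 = 2.1208.
Solve 1860/(1 + 2.1208·e^(−0.08t)) = 1488: 1 + 2.1208·e^(−0.08t) = 1.25, so e^(−0.08t) = 0.11788.
−0.08·t = ln(0.11788) = -2.1381, so t = 2.1381/0.08 = 26.726.

26.7 years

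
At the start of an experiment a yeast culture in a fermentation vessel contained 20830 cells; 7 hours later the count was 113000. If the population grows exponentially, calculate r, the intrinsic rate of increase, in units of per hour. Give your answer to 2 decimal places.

0.24 per hour

From N(t) = N₀·e^(rt): e^(r·7) = 113000/20830 = 5.4249.
r·7 = ln(5.4249) = 1.691, so r = 1.691/7 = 0.24157.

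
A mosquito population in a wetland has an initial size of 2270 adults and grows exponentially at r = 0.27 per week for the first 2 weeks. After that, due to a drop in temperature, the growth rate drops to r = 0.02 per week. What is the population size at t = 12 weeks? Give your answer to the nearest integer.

4758 adults

Phase 1: N(2) = 2270·e^(0.27×2) = 2270·e^0.54 = 3895.34.
Phase 2 runs for 12 − 2 = 10 weeks at r = 0.02.
N(12) = 3895.34·e^(0.02×10) = 3895.34·e^0.2 = 4757.77.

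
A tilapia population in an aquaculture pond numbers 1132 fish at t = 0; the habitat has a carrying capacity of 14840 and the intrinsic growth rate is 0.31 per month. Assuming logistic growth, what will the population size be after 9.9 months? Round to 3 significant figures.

A = (K − N₀)/N₀ = (14840 − 1132)/1132 = 12.11.
N(t) = K/(1 + A·e^(−rt)) = 14840/(1 + 12.11×e^(−0.31×9.9)).
e^(−3.069) = 0.046468; denominator = 1 + 12.11×0.046468 = 1.5627.
N = 14840/1.5627 = 9496.38.

9500 fish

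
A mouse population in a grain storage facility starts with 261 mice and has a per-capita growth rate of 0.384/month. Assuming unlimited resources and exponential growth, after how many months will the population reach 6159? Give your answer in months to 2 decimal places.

8.23 months

Set N₀·e^(rt) = 6159: e^(0.384·t) = 6159/261 = 23.598.
0.384·t = ln(23.598) = 3.1611, so t = 3.1611/0.384 = 8.2322.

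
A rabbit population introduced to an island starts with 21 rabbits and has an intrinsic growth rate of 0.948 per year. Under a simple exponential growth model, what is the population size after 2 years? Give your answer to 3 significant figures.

140 rabbits

N(t) = N₀·e^(rt) = 21 × e^(0.948×2) = 21 × e^1.896.
e^1.896 ≈ 6.6592, so N ≈ 21 × 6.6592 = 139.843.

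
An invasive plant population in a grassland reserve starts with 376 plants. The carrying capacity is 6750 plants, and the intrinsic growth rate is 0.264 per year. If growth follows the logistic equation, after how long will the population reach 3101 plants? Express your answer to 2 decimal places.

10.10 years

A = (K − N₀)/N₀ = (6750 − 376)/376 = 16.952.
Solve 6750/(1 + 16.952·e^(−0.264t)) = 3101: 1 + 16.952·e^(−0.264t) = 2.1767, so e^(−0.264t) = 0.0694141.
−0.264·t = ln(0.0694141) = -2.6677, so t = 2.6677/0.264 = 10.105.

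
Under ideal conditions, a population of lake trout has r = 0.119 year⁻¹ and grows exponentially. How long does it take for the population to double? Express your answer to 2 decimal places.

5.82 years

Doubling time t_d = ln(2)/r = 0.6931/0.119 = 5.8248.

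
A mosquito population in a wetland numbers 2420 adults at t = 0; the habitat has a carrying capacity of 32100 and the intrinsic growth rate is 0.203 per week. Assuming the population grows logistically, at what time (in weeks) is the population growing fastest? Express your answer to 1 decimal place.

12.3 weeks

Logistic growth is fastest at N = K/2 = 16050.
A = (K − N₀)/N₀ = 12.264. Set K/(1 + A·e^(−rt)) = K/2 → A·e^(−rt) = 1.
e^(−0.203t) = 1/12.264 = 0.0815364, so t = ln(12.264)/0.203 = 2.5067/0.203 = 12.348.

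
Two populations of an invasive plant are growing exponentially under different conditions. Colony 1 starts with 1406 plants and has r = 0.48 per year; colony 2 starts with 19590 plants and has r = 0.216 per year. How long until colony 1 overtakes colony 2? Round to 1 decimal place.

10.0 years

Set 1406·e^(0.48t) = 19590·e^(0.216t).
e^((0.48 − 0.216)t) = 19590/1406 → e^(0.264·t) = 13.933.
0.264·t = ln(13.933) = 2.6343, so t = 2.6343/0.264 = 9.9783.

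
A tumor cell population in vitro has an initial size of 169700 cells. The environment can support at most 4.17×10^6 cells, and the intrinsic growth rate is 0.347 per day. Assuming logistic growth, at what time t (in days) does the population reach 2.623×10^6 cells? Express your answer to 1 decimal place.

A = (K − N₀)/N₀ = (4.17×10^6 − 169700)/169700 = 23.573.
Solve 4.17×10^6/(1 + 23.573·e^(−0.347t)) = 2.623×10^6: 1 + 23.573·e^(−0.347t) = 1.5898, so e^(−0.347t) = 0.0250197.
−0.347·t = ln(0.0250197) = -3.6881, so t = 3.6881/0.347 = 10.629.

10.6 days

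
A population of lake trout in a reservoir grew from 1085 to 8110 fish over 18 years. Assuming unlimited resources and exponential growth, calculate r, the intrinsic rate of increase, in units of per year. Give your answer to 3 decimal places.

0.112 per year

From N(t) = N₀·e^(rt): e^(r·18) = 8110/1085 = 7.4747.
r·18 = ln(7.4747) = 2.0115, so r = 2.0115/18 = 0.11175.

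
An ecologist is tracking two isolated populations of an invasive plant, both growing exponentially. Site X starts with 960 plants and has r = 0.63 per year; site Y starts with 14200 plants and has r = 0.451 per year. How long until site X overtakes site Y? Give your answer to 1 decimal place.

Set 960·e^(0.63t) = 14200·e^(0.451t).
e^((0.63 − 0.451)t) = 14200/960 → e^(0.179·t) = 14.792.
0.179·t = ln(14.792) = 2.6941, so t = 2.6941/0.179 = 15.051.

15.1 years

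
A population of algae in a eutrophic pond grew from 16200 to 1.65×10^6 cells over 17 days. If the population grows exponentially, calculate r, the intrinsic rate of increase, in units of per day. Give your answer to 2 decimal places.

From N(t) = N₀·e^(rt): e^(r·17) = 1.65×10^6/16200 = 101.85.
r·17 = ln(101.85) = 4.6235, so r = 4.6235/17 = 0.27197.

0.27 per day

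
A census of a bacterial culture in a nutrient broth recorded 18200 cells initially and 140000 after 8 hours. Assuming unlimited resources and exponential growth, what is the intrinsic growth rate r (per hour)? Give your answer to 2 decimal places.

From N(t) = N₀·e^(rt): e^(r·8) = 140000/18200 = 7.6923.
r·8 = ln(7.6923) = 2.0402, so r = 2.0402/8 = 0.25503.

0.26 per hour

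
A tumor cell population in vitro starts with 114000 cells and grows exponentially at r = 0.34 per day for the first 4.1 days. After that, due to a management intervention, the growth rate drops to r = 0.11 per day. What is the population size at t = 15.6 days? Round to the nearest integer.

Phase 1: N(4.1) = 114000·e^(0.34×4.1) = 114000·e^1.394 = 459527.
Phase 2 runs for 15.6 − 4.1 = 11.5 days at r = 0.11.
N(15.6) = 459527·e^(0.11×11.5) = 459527·e^1.265 = 1.628148×10^6.

1628148 cells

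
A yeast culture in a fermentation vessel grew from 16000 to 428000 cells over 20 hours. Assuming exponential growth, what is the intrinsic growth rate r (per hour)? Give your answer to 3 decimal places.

From N(t) = N₀·e^(rt): e^(r·20) = 428000/16000 = 26.75.
r·20 = ln(26.75) = 3.2865, so r = 3.2865/20 = 0.16433.

0.164 per hour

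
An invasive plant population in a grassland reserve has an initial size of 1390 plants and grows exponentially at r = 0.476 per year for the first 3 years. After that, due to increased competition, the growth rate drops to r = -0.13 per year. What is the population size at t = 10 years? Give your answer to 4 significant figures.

Phase 1: N(3) = 1390·e^(0.476×3) = 1390·e^1.428 = 5796.79.
Phase 2 runs for 10 − 3 = 7 years at r = -0.13.
N(10) = 5796.79·e^(-0.13×7) = 5796.79·e^-0.91 = 2333.35.

2333 plants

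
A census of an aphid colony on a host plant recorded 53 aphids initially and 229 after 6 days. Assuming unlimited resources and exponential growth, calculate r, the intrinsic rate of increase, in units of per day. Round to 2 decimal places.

From N(t) = N₀·e^(rt): e^(r·6) = 229/53 = 4.3208.
r·6 = ln(4.3208) = 1.4634, so r = 1.4634/6 = 0.24391.

0.24 per day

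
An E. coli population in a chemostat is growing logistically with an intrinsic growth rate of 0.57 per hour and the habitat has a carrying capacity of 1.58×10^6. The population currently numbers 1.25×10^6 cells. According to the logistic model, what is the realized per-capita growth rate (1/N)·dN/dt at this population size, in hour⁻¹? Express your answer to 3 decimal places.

0.119 per hour

(1/N)·dN/dt = r(1 − N/K) = 0.57 × (1 − 1.25×10^6/1.58×10^6).
= 0.57 × 0.20886 = 0.11905.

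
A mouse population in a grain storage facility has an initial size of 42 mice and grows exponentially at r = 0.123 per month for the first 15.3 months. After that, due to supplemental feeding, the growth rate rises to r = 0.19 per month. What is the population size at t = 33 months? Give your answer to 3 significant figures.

7960 mice

Phase 1: N(15.3) = 42·e^(0.123×15.3) = 42·e^1.882 = 275.771.
Phase 2 runs for 33 − 15.3 = 17.7 months at r = 0.19.
N(33) = 275.771·e^(0.19×17.7) = 275.771·e^3.363 = 7963.07.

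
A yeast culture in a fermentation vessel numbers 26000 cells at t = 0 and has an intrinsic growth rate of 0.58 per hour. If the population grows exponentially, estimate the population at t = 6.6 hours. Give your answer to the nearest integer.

N(t) = N₀·e^(rt) = 26000 × e^(0.58×6.6) = 26000 × e^3.828.
e^3.828 ≈ 45.971, so N ≈ 26000 × 45.971 = 1.195233×10^6.

1195233 cells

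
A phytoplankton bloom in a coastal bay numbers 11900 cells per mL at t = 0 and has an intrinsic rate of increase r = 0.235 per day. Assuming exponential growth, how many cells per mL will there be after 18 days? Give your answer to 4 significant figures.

N(t) = N₀·e^(rt) = 11900 × e^(0.235×18) = 11900 × e^4.23.
e^4.23 ≈ 68.717, so N ≈ 11900 × 68.717 = 817735.

817700 cells per mL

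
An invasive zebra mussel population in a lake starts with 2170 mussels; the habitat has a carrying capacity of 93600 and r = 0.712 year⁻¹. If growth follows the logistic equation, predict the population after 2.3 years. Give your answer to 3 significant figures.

A = (K − N₀)/N₀ = (93600 − 2170)/2170 = 42.134.
N(t) = K/(1 + A·e^(−rt)) = 93600/(1 + 42.134×e^(−0.712×2.3)).
e^(−1.638) = 0.19445; denominator = 1 + 42.134×0.19445 = 9.1927.
N = 93600/9.1927 = 10182.

10200 mussels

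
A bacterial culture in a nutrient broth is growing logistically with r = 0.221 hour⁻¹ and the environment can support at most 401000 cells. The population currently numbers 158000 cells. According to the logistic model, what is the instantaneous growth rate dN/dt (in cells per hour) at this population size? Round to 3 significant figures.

dN/dt = rN(1 − N/K) = 0.221 × 158000 × (1 − 158000/401000).
1 − 158000/401000 = 0.60599; dN/dt = 0.221 × 158000 × 0.60599 = 21160.

21200 cells per hour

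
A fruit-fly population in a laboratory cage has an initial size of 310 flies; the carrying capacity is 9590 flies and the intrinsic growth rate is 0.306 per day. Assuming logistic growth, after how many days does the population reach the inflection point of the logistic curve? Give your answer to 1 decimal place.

Logistic growth is fastest at N = K/2 = 4795.
A = (K − N₀)/N₀ = 29.935. Set K/(1 + A·e^(−rt)) = K/2 → A·e^(−rt) = 1.
e^(−0.306t) = 1/29.935 = 0.0334052, so t = ln(29.935)/0.306 = 3.399/0.306 = 11.108.

11.1 days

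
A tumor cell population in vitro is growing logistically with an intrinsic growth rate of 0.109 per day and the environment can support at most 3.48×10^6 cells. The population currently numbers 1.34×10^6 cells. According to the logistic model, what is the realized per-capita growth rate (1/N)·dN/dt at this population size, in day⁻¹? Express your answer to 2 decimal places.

0.07 per day

(1/N)·dN/dt = r(1 − N/K) = 0.109 × (1 − 1.34×10^6/3.48×10^6).
= 0.109 × 0.61494 = 0.067029.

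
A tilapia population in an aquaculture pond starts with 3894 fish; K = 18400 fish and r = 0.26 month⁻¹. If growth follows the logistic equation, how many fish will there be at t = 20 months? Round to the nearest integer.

A = (K − N₀)/N₀ = (18400 − 3894)/3894 = 3.7252.
N(t) = K/(1 + A·e^(−rt)) = 18400/(1 + 3.7252×e^(−0.26×20)).
e^(−5.2) = 0.0055166; denominator = 1 + 3.7252×0.0055166 = 1.0206.
N = 18400/1.0206 = 18029.5.

18029 fish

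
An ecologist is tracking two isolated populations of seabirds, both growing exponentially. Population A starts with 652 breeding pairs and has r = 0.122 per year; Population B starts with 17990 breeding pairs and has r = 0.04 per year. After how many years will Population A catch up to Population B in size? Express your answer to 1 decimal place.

Set 652·e^(0.122t) = 17990·e^(0.04t).
e^((0.122 − 0.04)t) = 17990/652 → e^(0.082·t) = 27.592.
0.082·t = ln(27.592) = 3.3175, so t = 3.3175/0.082 = 40.458.

40.5 years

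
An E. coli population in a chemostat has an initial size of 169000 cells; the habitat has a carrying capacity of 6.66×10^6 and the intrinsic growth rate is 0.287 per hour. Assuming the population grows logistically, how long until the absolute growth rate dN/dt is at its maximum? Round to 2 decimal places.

12.71 hours

Logistic growth is fastest at N = K/2 = 3.33×10^6.
A = (K − N₀)/N₀ = 38.408. Set K/(1 + A·e^(−rt)) = K/2 → A·e^(−rt) = 1.
e^(−0.287t) = 1/38.408 = 0.026036, so t = ln(38.408)/0.287 = 3.6483/0.287 = 12.712.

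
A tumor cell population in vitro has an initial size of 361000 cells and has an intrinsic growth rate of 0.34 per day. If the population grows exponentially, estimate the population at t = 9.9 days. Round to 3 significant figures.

10500000 cells

N(t) = N₀·e^(rt) = 361000 × e^(0.34×9.9) = 361000 × e^3.366.
e^3.366 ≈ 28.962, so N ≈ 361000 × 28.962 = 1.045544×10^7.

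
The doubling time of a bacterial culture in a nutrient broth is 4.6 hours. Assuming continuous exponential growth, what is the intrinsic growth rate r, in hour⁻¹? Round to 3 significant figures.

0.151 per hour

r = ln(2)/t_d = 0.6931/4.6 = 0.15068.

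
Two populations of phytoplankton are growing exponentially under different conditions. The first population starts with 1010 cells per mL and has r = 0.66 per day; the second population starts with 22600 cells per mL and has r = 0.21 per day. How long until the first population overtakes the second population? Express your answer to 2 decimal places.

Set 1010·e^(0.66t) = 22600·e^(0.21t).
e^((0.66 − 0.21)t) = 22600/1010 → e^(0.45·t) = 22.376.
0.45·t = ln(22.376) = 3.108, so t = 3.108/0.45 = 6.9067.

6.91 days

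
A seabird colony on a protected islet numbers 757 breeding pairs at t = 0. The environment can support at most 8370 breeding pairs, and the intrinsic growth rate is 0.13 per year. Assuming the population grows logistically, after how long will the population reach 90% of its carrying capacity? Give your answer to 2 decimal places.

A = (K − N₀)/N₀ = (8370 − 757)/757 = 10.057.
Solve 8370/(1 + 10.057·e^(−0.13t)) = 7533: 1 + 10.057·e^(−0.13t) = 1.1111, so e^(−0.13t) = 0.0110484.
−0.13·t = ln(0.0110484) = -4.5055, so t = 4.5055/0.13 = 34.657.

34.66 years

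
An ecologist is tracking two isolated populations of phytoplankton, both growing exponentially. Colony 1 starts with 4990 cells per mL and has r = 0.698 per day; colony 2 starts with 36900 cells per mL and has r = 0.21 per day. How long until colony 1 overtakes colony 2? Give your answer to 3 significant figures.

4.10 days

Set 4990·e^(0.698t) = 36900·e^(0.21t).
e^((0.698 − 0.21)t) = 36900/4990 → e^(0.488·t) = 7.3948.
0.488·t = ln(7.3948) = 2.0008, so t = 2.0008/0.488 = 4.1.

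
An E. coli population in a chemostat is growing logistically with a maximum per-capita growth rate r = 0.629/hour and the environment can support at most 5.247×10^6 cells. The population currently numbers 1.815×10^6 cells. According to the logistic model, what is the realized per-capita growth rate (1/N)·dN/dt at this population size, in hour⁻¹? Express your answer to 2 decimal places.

0.41 per hour

(1/N)·dN/dt = r(1 − N/K) = 0.629 × (1 − 1.815×10^6/5.247×10^6).
= 0.629 × 0.65409 = 0.41142.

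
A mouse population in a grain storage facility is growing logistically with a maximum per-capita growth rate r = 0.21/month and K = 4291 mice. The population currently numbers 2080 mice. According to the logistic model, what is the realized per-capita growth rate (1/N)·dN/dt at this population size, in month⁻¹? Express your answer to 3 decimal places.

(1/N)·dN/dt = r(1 − N/K) = 0.21 × (1 − 2080/4291).
= 0.21 × 0.51526 = 0.10821.

0.108 per month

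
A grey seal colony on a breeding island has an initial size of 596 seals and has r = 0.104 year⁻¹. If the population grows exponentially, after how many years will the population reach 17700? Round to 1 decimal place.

32.6 years

Set N₀·e^(rt) = 17700: e^(0.104·t) = 17700/596 = 29.698.
0.104·t = ln(29.698) = 3.3911, so t = 3.3911/0.104 = 32.607.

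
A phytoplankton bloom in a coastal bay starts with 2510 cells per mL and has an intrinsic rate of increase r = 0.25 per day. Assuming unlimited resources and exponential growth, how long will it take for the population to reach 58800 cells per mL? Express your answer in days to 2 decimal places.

12.62 days

Set N₀·e^(rt) = 58800: e^(0.25·t) = 58800/2510 = 23.426.
0.25·t = ln(23.426) = 3.1539, so t = 3.1539/0.25 = 12.615.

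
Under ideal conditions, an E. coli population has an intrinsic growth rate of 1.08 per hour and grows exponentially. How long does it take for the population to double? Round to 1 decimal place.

0.6 hours

Doubling time t_d = ln(2)/r = 0.6931/1.08 = 0.6418.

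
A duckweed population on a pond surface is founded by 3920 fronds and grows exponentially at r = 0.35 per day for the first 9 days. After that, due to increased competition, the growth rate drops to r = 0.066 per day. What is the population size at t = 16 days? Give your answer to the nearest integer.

145197 fronds

Phase 1: N(9) = 3920·e^(0.35×9) = 3920·e^3.15 = 91477.4.
Phase 2 runs for 16 − 9 = 7 days at r = 0.066.
N(16) = 91477.4·e^(0.066×7) = 91477.4·e^0.462 = 145197.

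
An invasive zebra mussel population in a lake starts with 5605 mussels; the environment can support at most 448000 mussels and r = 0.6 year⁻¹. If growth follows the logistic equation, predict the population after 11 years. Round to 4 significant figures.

404600 mussels

A = (K − N₀)/N₀ = (448000 − 5605)/5605 = 78.929.
N(t) = K/(1 + A·e^(−rt)) = 448000/(1 + 78.929×e^(−0.6×11)).
e^(−6.6) = 0.0013604; denominator = 1 + 78.929×0.0013604 = 1.1074.
N = 448000/1.1074 = 404561.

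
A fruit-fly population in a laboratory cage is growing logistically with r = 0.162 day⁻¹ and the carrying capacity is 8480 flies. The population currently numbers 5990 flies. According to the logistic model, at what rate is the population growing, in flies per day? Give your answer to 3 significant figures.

dN/dt = rN(1 − N/K) = 0.162 × 5990 × (1 − 5990/8480).
1 − 5990/8480 = 0.29363; dN/dt = 0.162 × 5990 × 0.29363 = 284.93.

285 flies per day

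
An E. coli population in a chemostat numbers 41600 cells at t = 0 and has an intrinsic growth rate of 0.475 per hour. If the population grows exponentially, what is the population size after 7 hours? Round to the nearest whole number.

1156438 cells

N(t) = N₀·e^(rt) = 41600 × e^(0.475×7) = 41600 × e^3.325.
e^3.325 ≈ 27.799, so N ≈ 41600 × 27.799 = 1.156438×10^6.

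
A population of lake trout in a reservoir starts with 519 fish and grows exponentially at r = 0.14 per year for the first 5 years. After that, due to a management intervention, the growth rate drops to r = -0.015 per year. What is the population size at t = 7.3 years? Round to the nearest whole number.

Phase 1: N(5) = 519·e^(0.14×5) = 519·e^0.7 = 1045.14.
Phase 2 runs for 7.3 − 5 = 2.3 years at r = -0.015.
N(7.3) = 1045.14·e^(-0.015×2.3) = 1045.14·e^-0.0345 = 1009.7.

1010 fish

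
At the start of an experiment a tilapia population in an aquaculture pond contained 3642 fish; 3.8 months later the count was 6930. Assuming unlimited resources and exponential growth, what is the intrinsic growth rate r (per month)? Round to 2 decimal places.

From N(t) = N₀·e^(rt): e^(r·3.8) = 6930/3642 = 1.9028.
r·3.8 = ln(1.9028) = 0.64333, so r = 0.64333/3.8 = 0.1693.

0.17 per month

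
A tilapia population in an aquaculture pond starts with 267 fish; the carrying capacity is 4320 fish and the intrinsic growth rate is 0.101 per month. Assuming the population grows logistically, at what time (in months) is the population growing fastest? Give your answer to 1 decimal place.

26.9 months

Logistic growth is fastest at N = K/2 = 2160.
A = (K − N₀)/N₀ = 15.18. Set K/(1 + A·e^(−rt)) = K/2 → A·e^(−rt) = 1.
e^(−0.101t) = 1/15.18 = 0.0658771, so t = ln(15.18)/0.101 = 2.72/0.101 = 26.93.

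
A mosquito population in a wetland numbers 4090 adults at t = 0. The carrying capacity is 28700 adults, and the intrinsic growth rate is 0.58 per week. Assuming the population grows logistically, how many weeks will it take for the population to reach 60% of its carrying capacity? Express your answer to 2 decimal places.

A = (K − N₀)/N₀ = (28700 − 4090)/4090 = 6.0171.
Solve 28700/(1 + 6.0171·e^(−0.58t)) = 17220: 1 + 6.0171·e^(−0.58t) = 1.6667, so e^(−0.58t) = 0.110795.
−0.58·t = ln(0.110795) = -2.2001, so t = 2.2001/0.58 = 3.7932.

3.79 weeks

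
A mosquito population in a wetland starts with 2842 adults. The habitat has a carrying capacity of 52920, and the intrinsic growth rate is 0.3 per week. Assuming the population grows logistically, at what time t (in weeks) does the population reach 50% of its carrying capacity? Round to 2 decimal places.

9.56 weeks

A = (K − N₀)/N₀ = (52920 − 2842)/2842 = 17.621.
Solve 52920/(1 + 17.621·e^(−0.3t)) = 26460: 1 + 17.621·e^(−0.3t) = 2, so e^(−0.3t) = 0.0567515.
−0.3·t = ln(0.0567515) = -2.8691, so t = 2.8691/0.3 = 9.5636.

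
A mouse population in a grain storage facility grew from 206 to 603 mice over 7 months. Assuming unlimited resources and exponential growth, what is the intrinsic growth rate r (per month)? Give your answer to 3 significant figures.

0.153 per month

From N(t) = N₀·e^(rt): e^(r·7) = 603/206 = 2.9272.
r·7 = ln(2.9272) = 1.074, so r = 1.074/7 = 0.15343.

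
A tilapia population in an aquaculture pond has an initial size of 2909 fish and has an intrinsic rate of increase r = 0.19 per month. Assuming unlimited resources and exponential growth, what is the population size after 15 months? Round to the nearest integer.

N(t) = N₀·e^(rt) = 2909 × e^(0.19×15) = 2909 × e^2.85.
e^2.85 ≈ 17.288, so N ≈ 2909 × 17.288 = 50290.2.

50290 fish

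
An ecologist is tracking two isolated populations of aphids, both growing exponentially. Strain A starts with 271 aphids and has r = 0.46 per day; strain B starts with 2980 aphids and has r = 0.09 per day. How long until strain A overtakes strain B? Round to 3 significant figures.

Set 271·e^(0.46t) = 2980·e^(0.09t).
e^((0.46 − 0.09)t) = 2980/271 → e^(0.37·t) = 10.996.
0.37·t = ln(10.996) = 2.3976, so t = 2.3976/0.37 = 6.4799.

6.48 days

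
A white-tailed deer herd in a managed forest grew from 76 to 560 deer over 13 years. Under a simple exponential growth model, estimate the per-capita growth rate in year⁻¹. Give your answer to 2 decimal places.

From N(t) = N₀·e^(rt): e^(r·13) = 560/76 = 7.3684.
r·13 = ln(7.3684) = 1.9972, so r = 1.9972/13 = 0.15363.

0.15 per year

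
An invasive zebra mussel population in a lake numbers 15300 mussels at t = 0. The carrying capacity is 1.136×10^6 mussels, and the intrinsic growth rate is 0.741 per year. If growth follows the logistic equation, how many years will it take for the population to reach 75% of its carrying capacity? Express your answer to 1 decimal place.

7.3 years

A = (K − N₀)/N₀ = (1.136×10^6 − 15300)/15300 = 73.248.
Solve 1.136×10^6/(1 + 73.248·e^(−0.741t)) = 852000: 1 + 73.248·e^(−0.741t) = 1.3333, so e^(−0.741t) = 0.00455073.
−0.741·t = ln(0.00455073) = -5.3925, so t = 5.3925/0.741 = 7.2773.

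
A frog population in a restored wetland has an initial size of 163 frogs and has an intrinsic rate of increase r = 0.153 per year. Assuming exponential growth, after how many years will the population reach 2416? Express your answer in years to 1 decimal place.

17.6 years

Set N₀·e^(rt) = 2416: e^(0.153·t) = 2416/163 = 14.822.
0.153·t = ln(14.822) = 2.6961, so t = 2.6961/0.153 = 17.622.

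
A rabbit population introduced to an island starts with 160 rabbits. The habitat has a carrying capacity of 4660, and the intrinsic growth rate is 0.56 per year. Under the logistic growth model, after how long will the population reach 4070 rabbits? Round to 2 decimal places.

A = (K − N₀)/N₀ = (4660 − 160)/160 = 28.125.
Solve 4660/(1 + 28.125·e^(−0.56t)) = 4070: 1 + 28.125·e^(−0.56t) = 1.145, so e^(−0.56t) = 0.00515425.
−0.56·t = ln(0.00515425) = -5.2679, so t = 5.2679/0.56 = 9.407.

9.41 years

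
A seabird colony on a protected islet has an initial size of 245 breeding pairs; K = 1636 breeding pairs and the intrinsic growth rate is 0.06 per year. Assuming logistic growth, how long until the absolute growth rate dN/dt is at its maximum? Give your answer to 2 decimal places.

Logistic growth is fastest at N = K/2 = 818.
A = (K − N₀)/N₀ = 5.6776. Set K/(1 + A·e^(−rt)) = K/2 → A·e^(−rt) = 1.
e^(−0.06t) = 1/5.6776 = 0.176132, so t = ln(5.6776)/0.06 = 1.7365/0.06 = 28.942.

28.94 years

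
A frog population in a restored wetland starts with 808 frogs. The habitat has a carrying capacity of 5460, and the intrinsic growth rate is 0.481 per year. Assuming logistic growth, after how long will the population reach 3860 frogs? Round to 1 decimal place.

5.5 years

A = (K − N₀)/N₀ = (5460 − 808)/808 = 5.7574.
Solve 5460/(1 + 5.7574·e^(−0.481t)) = 3860: 1 + 5.7574·e^(−0.481t) = 1.4145, so e^(−0.481t) = 0.0719953.
−0.481·t = ln(0.0719953) = -2.6312, so t = 2.6312/0.481 = 5.4702.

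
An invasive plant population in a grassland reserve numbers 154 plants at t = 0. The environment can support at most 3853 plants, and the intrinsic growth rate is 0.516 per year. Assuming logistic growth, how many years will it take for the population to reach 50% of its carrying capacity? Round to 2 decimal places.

A = (K − N₀)/N₀ = (3853 − 154)/154 = 24.019.
Solve 3853/(1 + 24.019·e^(−0.516t)) = 1926.5: 1 + 24.019·e^(−0.516t) = 2, so e^(−0.516t) = 0.0416329.
−0.516·t = ln(0.0416329) = -3.1789, so t = 3.1789/0.516 = 6.1606.

6.16 years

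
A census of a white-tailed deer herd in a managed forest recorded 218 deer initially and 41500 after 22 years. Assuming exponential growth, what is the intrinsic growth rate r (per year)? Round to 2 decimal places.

0.24 per year

From N(t) = N₀·e^(rt): e^(r·22) = 41500/218 = 190.37.
r·22 = ln(190.37) = 5.249, so r = 5.249/22 = 0.23859.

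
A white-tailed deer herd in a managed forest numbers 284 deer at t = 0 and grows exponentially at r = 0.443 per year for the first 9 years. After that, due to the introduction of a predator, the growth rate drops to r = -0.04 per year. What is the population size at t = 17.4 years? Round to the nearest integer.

10938 deer

Phase 1: N(9) = 284·e^(0.443×9) = 284·e^3.987 = 15305.6.
Phase 2 runs for 17.4 − 9 = 8.4 years at r = -0.04.
N(17.4) = 15305.6·e^(-0.04×8.4) = 15305.6·e^-0.336 = 10937.7.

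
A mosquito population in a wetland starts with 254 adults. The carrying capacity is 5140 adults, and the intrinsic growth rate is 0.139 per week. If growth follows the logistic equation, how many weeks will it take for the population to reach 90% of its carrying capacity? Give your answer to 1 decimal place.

37.1 weeks

A = (K − N₀)/N₀ = (5140 − 254)/254 = 19.236.
Solve 5140/(1 + 19.236·e^(−0.139t)) = 4626: 1 + 19.236·e^(−0.139t) = 1.1111, so e^(−0.139t) = 0.00577614.
−0.139·t = ln(0.00577614) = -5.154, so t = 5.154/0.139 = 37.079.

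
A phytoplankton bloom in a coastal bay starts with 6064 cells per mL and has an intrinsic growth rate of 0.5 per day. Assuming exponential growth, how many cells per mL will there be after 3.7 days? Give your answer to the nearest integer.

38566 cells per mL

N(t) = N₀·e^(rt) = 6064 × e^(0.5×3.7) = 6064 × e^1.85.
e^1.85 ≈ 6.3598, so N ≈ 6064 × 6.3598 = 38565.9.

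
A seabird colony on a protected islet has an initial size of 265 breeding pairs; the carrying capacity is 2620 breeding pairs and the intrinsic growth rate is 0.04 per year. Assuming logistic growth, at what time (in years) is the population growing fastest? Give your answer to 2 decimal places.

54.61 years

Logistic growth is fastest at N = K/2 = 1310.
A = (K − N₀)/N₀ = 8.8868. Set K/(1 + A·e^(−rt)) = K/2 → A·e^(−rt) = 1.
e^(−0.04t) = 1/8.8868 = 0.112527, so t = ln(8.8868)/0.04 = 2.1846/0.04 = 54.614.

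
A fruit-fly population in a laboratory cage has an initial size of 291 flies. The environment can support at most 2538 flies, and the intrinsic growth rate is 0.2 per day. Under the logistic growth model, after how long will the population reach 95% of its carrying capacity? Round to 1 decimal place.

24.9 days

A = (K − N₀)/N₀ = (2538 − 291)/291 = 7.7216.
Solve 2538/(1 + 7.7216·e^(−0.2t)) = 2411.1: 1 + 7.7216·e^(−0.2t) = 1.0526, so e^(−0.2t) = 0.00681611.
−0.2·t = ln(0.00681611) = -4.9885, so t = 4.9885/0.2 = 24.942.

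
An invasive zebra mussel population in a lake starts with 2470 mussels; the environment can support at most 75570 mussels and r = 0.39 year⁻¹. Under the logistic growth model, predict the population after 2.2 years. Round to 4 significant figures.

A = (K − N₀)/N₀ = (75570 − 2470)/2470 = 29.595.
N(t) = K/(1 + A·e^(−rt)) = 75570/(1 + 29.595×e^(−0.39×2.2)).
e^(−0.858) = 0.42401; denominator = 1 + 29.595×0.42401 = 13.549.
N = 75570/13.549 = 5577.69.

5578 mussels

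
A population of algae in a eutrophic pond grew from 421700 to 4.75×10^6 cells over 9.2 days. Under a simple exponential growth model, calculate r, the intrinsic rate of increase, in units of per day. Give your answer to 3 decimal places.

From N(t) = N₀·e^(rt): e^(r·9.2) = 4.75×10^6/421700 = 11.264.
r·9.2 = ln(11.264) = 2.4216, so r = 2.4216/9.2 = 0.26322.

0.263 per day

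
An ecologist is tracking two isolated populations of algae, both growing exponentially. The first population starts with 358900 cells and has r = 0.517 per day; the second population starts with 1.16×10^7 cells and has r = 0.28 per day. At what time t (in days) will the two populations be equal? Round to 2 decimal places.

14.67 days

Set 358900·e^(0.517t) = 1.16×10^7·e^(0.28t).
e^((0.517 − 0.28)t) = 1.16×10^7/358900 → e^(0.237·t) = 32.321.
0.237·t = ln(32.321) = 3.4757, so t = 3.4757/0.237 = 14.665.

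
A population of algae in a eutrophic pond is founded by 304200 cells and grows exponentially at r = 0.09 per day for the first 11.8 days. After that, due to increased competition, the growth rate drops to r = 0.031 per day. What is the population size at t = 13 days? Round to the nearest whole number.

Phase 1: N(11.8) = 304200·e^(0.09×11.8) = 304200·e^1.062 = 879792.
Phase 2 runs for 13 − 11.8 = 1.2 days at r = 0.031.
N(13) = 879792·e^(0.031×1.2) = 879792·e^0.0372 = 913137.

913137 cells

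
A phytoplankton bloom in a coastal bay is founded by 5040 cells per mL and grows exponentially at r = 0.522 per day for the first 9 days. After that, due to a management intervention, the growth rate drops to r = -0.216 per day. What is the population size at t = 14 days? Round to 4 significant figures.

187800 cells per mL

Phase 1: N(9) = 5040·e^(0.522×9) = 5040·e^4.698 = 553027.
Phase 2 runs for 14 − 9 = 5 days at r = -0.216.
N(14) = 553027·e^(-0.216×5) = 553027·e^-1.08 = 187805.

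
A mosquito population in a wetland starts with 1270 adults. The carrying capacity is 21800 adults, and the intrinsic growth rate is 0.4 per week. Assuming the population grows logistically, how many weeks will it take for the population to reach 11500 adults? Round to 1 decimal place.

7.2 weeks

A = (K − N₀)/N₀ = (21800 − 1270)/1270 = 16.165.
Solve 21800/(1 + 16.165·e^(−0.4t)) = 11500: 1 + 16.165·e^(−0.4t) = 1.8957, so e^(−0.4t) = 0.0554057.
−0.4·t = ln(0.0554057) = -2.8931, so t = 2.8931/0.4 = 7.2327.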